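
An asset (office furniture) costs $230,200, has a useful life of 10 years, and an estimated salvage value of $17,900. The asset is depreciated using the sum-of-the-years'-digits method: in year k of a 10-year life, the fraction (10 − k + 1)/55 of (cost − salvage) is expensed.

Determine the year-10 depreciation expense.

$3,860

Depreciable base = $230,200 − $17,900 = $212,300.
Sum of the years' digits = 10+9+8+7+6+5+4+3+2+1 = 55.
Year 1: $212,300 × 10/55 = $38,600. Book value $191,600.
Year 2: $212,300 × 9/55 = $34,740. Book value $156,860.
Year 3: $212,300 × 8/55 = $30,880. Book value $125,980.
Year 4: $212,300 × 7/55 = $27,020. Book value $98,960.
Year 5: $212,300 × 6/55 = $23,160. Book value $75,800.
Year 6: $212,300 × 5/55 = $19,300. Book value $56,500.
Year 7: $212,300 × 4/55 = $15,440. Book value $41,060.
Year 8: $212,300 × 3/55 = $11,580. Book value $29,480.
Year 9: $212,300 × 2/55 = $7,720. Book value $21,760.
Year 10: $212,300 × 1/55 = $3,860. Book value $17,900.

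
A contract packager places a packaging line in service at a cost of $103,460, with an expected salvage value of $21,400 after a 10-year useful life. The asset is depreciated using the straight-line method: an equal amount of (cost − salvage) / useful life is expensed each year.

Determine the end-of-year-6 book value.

$54,224

Depreciable base = $103,460 − $21,400 = $82,060.
Annual expense = $82,060 / 10 = $8,206.
End of year 1: book value $95,254.
End of year 2: book value $87,048.
End of year 3: book value $78,842.
End of year 4: book value $70,636.
End of year 5: book value $62,430.
End of year 6: book value $54,224.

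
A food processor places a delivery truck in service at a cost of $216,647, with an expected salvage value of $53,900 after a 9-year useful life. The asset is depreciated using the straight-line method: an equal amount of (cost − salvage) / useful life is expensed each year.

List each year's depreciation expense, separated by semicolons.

$18,083; $18,083; $18,083; $18,083; $18,083; $18,083; $18,083; $18,083; $18,083

Depreciable base = $216,647 − $53,900 = $162,747.
Annual expense = $162,747 / 9 = $18,083.
End of year 1: book value $198,564.
End of year 2: book value $180,481.
End of year 3: book value $162,398.
End of year 4: book value $144,315.
End of year 5: book value $126,232.
End of year 6: book value $108,149.
End of year 7: book value $90,066.
End of year 8: book value $71,983.
End of year 9: book value $53,900.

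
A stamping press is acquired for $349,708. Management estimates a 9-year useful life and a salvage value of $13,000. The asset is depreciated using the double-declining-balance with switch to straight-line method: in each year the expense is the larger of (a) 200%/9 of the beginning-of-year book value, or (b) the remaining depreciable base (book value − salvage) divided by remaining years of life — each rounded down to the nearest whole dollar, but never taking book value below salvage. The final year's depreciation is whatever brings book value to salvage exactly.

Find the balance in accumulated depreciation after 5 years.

$250,169

Depreciable base = $349,708 − $13,000 = $336,708.
Year 1: DB = ⌊$349,708 × 200%/9⌋ = $77,712; SL = ⌊$336,708/9⌋ = $37,412 → take DB $77,712. Book value $271,996.
Year 2: DB = ⌊$271,996 × 200%/9⌋ = $60,443; SL = ⌊$258,996/8⌋ = $32,374 → take DB $60,443. Book value $211,553.
Year 3: DB = ⌊$211,553 × 200%/9⌋ = $47,011; SL = ⌊$198,553/7⌋ = $28,364 → take DB $47,011. Book value $164,542.
Year 4: DB = ⌊$164,542 × 200%/9⌋ = $36,564; SL = ⌊$151,542/6⌋ = $25,257 → take DB $36,564. Book value $127,978.
Year 5: DB = ⌊$127,978 × 200%/9⌋ = $28,439; SL = ⌊$114,978/5⌋ = $22,995 → take DB $28,439. Book value $99,539.
Accumulated through year 5 = $349,708 − $99,539 = $250,169.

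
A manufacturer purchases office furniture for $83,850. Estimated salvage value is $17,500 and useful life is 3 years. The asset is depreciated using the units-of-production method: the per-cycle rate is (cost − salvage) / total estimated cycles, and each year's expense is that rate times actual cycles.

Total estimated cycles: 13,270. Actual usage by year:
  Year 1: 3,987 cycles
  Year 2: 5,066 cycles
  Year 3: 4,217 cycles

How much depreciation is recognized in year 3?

Depreciable base = $83,850 − $17,500 = $66,350.
Rate = $66,350 / 13,270 cycles = $5 per cycle.
Year 1: 3,987 × $5 = $19,935. Book value $63,915.
Year 2: 5,066 × $5 = $25,330. Book value $38,585.
Year 3: 4,217 × $5 = $21,085. Book value $17,500.

$21,085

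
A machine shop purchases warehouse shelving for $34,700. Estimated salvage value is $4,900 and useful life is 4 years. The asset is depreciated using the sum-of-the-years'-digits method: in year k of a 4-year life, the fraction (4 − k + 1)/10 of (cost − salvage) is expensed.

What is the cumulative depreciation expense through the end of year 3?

Depreciable base = $34,700 − $4,900 = $29,800.
Sum of the years' digits = 4+3+2+1 = 10.
Year 1: $29,800 × 4/10 = $11,920. Book value $22,780.
Year 2: $29,800 × 3/10 = $8,940. Book value $13,840.
Year 3: $29,800 × 2/10 = $5,960. Book value $7,880.
Accumulated through year 3 = $34,700 − $7,880 = $26,820.

$26,820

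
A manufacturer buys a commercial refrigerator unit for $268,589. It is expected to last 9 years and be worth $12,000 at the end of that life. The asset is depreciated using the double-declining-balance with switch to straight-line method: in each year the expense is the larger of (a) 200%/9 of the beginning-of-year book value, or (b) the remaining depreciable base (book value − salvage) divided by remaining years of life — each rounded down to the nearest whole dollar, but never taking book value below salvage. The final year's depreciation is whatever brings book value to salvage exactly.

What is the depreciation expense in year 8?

Depreciable base = $268,589 − $12,000 = $256,589.
Year 1: DB = ⌊$268,589 × 200%/9⌋ = $59,686; SL = ⌊$256,589/9⌋ = $28,509 → take DB $59,686. Book value $208,903.
Year 2: DB = ⌊$208,903 × 200%/9⌋ = $46,422; SL = ⌊$196,903/8⌋ = $24,612 → take DB $46,422. Book value $162,481.
Year 3: DB = ⌊$162,481 × 200%/9⌋ = $36,106; SL = ⌊$150,481/7⌋ = $21,497 → take DB $36,106. Book value $126,375.
Year 4: DB = ⌊$126,375 × 200%/9⌋ = $28,083; SL = ⌊$114,375/6⌋ = $19,062 → take DB $28,083. Book value $98,292.
Year 5: DB = ⌊$98,292 × 200%/9⌋ = $21,842; SL = ⌊$86,292/5⌋ = $17,258 → take DB $21,842. Book value $76,450.
Year 6: DB = ⌊$76,450 × 200%/9⌋ = $16,988; SL = ⌊$64,450/4⌋ = $16,112 → take DB $16,988. Book value $59,462.
Year 7: DB = ⌊$59,462 × 200%/9⌋ = $13,213; SL = ⌊$47,462/3⌋ = $15,820 → take SL $15,820. Book value $43,642.
Year 8: DB = ⌊$43,642 × 200%/9⌋ = $9,698; SL = ⌊$31,642/2⌋ = $15,821 → take SL $15,821. Book value $27,821.

$15,821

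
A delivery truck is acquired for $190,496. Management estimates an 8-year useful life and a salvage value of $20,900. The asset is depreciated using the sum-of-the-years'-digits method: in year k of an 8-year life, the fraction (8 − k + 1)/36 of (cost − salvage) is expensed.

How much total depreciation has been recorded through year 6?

Depreciable base = $190,496 − $20,900 = $169,596.
Sum of the years' digits = 8+7+6+5+4+3+2+1 = 36.
Year 1: $169,596 × 8/36 = $37,688. Book value $152,808.
Year 2: $169,596 × 7/36 = $32,977. Book value $119,831.
Year 3: $169,596 × 6/36 = $28,266. Book value $91,565.
Year 4: $169,596 × 5/36 = $23,555. Book value $68,010.
Year 5: $169,596 × 4/36 = $18,844. Book value $49,166.
Year 6: $169,596 × 3/36 = $14,133. Book value $35,033.
Accumulated through year 6 = $190,496 − $35,033 = $155,463.

$155,463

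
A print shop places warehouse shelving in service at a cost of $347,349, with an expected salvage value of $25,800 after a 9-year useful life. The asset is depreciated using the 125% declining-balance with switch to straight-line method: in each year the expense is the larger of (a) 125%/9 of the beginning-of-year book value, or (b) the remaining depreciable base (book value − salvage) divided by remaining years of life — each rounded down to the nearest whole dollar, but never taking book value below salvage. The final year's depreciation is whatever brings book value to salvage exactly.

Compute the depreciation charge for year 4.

$32,665

Depreciable base = $347,349 − $25,800 = $321,549.
Year 1: DB = ⌊$347,349 × 125%/9⌋ = $48,242; SL = ⌊$321,549/9⌋ = $35,727 → take DB $48,242. Book value $299,107.
Year 2: DB = ⌊$299,107 × 125%/9⌋ = $41,542; SL = ⌊$273,307/8⌋ = $34,163 → take DB $41,542. Book value $257,565.
Year 3: DB = ⌊$257,565 × 125%/9⌋ = $35,772; SL = ⌊$231,765/7⌋ = $33,109 → take DB $35,772. Book value $221,793.
Year 4: DB = ⌊$221,793 × 125%/9⌋ = $30,804; SL = ⌊$195,993/6⌋ = $32,665 → take SL $32,665. Book value $189,128.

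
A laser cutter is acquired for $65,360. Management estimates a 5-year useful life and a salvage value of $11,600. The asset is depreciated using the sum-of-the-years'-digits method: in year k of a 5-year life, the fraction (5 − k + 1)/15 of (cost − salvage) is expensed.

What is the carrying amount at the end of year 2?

$33,104

Depreciable base = $65,360 − $11,600 = $53,760.
Sum of the years' digits = 5+4+3+2+1 = 15.
Year 1: $53,760 × 5/15 = $17,920. Book value $47,440.
Year 2: $53,760 × 4/15 = $14,336. Book value $33,104.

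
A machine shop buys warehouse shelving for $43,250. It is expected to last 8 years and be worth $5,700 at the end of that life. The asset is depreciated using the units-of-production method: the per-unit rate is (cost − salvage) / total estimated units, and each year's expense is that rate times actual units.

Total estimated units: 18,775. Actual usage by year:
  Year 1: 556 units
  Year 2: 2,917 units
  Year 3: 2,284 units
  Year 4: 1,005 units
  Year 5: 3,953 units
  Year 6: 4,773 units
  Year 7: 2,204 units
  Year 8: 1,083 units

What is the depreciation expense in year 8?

$2,166

Depreciable base = $43,250 − $5,700 = $37,550.
Rate = $37,550 / 18,775 units = $2 per unit.
Year 1: 556 × $2 = $1,112. Book value $42,138.
Year 2: 2,917 × $2 = $5,834. Book value $36,304.
Year 3: 2,284 × $2 = $4,568. Book value $31,736.
Year 4: 1,005 × $2 = $2,010. Book value $29,726.
Year 5: 3,953 × $2 = $7,906. Book value $21,820.
Year 6: 4,773 × $2 = $9,546. Book value $12,274.
Year 7: 2,204 × $2 = $4,408. Book value $7,866.
Year 8: 1,083 × $2 = $2,166. Book value $5,700.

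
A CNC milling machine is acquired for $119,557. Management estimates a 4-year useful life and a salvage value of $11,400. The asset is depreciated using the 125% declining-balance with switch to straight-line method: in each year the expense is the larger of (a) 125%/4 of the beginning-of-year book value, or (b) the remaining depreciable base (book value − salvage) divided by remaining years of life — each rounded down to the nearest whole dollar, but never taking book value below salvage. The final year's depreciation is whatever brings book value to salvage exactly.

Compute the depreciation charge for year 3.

Depreciable base = $119,557 − $11,400 = $108,157.
Year 1: DB = ⌊$119,557 × 125%/4⌋ = $37,361; SL = ⌊$108,157/4⌋ = $27,039 → take DB $37,361. Book value $82,196.
Year 2: DB = ⌊$82,196 × 125%/4⌋ = $25,686; SL = ⌊$70,796/3⌋ = $23,598 → take DB $25,686. Book value $56,510.
Year 3: DB = ⌊$56,510 × 125%/4⌋ = $17,659; SL = ⌊$45,110/2⌋ = $22,555 → take SL $22,555. Book value $33,955.

$22,555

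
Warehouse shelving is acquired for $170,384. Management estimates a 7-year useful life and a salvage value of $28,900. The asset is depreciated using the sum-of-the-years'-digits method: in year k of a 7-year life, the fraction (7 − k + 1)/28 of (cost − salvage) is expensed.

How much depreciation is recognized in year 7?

Depreciable base = $170,384 − $28,900 = $141,484.
Sum of the years' digits = 7+6+5+4+3+2+1 = 28.
Year 1: $141,484 × 7/28 = $35,371. Book value $135,013.
Year 2: $141,484 × 6/28 = $30,318. Book value $104,695.
Year 3: $141,484 × 5/28 = $25,265. Book value $79,430.
Year 4: $141,484 × 4/28 = $20,212. Book value $59,218.
Year 5: $141,484 × 3/28 = $15,159. Book value $44,059.
Year 6: $141,484 × 2/28 = $10,106. Book value $33,953.
Year 7: $141,484 × 1/28 = $5,053. Book value $28,900.

$5,053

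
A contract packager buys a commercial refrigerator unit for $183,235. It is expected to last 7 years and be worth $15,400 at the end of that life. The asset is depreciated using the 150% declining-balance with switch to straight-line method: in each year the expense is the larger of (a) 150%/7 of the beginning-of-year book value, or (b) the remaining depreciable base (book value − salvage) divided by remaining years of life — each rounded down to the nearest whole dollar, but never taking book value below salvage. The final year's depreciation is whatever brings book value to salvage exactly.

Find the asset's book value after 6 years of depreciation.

$33,546

Depreciable base = $183,235 − $15,400 = $167,835.
Year 1: DB = ⌊$183,235 × 150%/7⌋ = $39,264; SL = ⌊$167,835/7⌋ = $23,976 → take DB $39,264. Book value $143,971.
Year 2: DB = ⌊$143,971 × 150%/7⌋ = $30,850; SL = ⌊$128,571/6⌋ = $21,428 → take DB $30,850. Book value $113,121.
Year 3: DB = ⌊$113,121 × 150%/7⌋ = $24,240; SL = ⌊$97,721/5⌋ = $19,544 → take DB $24,240. Book value $88,881.
Year 4: DB = ⌊$88,881 × 150%/7⌋ = $19,045; SL = ⌊$73,481/4⌋ = $18,370 → take DB $19,045. Book value $69,836.
Year 5: DB = ⌊$69,836 × 150%/7⌋ = $14,964; SL = ⌊$54,436/3⌋ = $18,145 → take SL $18,145. Book value $51,691.
Year 6: DB = ⌊$51,691 × 150%/7⌋ = $11,076; SL = ⌊$36,291/2⌋ = $18,145 → take SL $18,145. Book value $33,546.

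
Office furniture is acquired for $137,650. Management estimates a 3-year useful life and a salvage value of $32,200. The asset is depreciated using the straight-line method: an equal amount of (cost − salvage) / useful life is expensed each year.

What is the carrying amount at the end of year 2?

Depreciable base = $137,650 − $32,200 = $105,450.
Annual expense = $105,450 / 3 = $35,150.
End of year 1: book value $102,500.
End of year 2: book value $67,350.

$67,350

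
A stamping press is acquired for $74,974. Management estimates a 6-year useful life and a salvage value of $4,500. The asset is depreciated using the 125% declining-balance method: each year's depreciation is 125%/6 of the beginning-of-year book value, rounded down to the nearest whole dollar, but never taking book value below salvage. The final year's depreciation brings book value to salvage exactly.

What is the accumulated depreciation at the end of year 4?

$45,523

Depreciable base = $74,974 − $4,500 = $70,474.
Year 1: ⌊$74,974 × 125%/6⌋ = $15,619. Book value $59,355.
Year 2: ⌊$59,355 × 125%/6⌋ = $12,365. Book value $46,990.
Year 3: ⌊$46,990 × 125%/6⌋ = $9,789. Book value $37,201.
Year 4: ⌊$37,201 × 125%/6⌋ = $7,750. Book value $29,451.
Accumulated through year 4 = $74,974 − $29,451 = $45,523.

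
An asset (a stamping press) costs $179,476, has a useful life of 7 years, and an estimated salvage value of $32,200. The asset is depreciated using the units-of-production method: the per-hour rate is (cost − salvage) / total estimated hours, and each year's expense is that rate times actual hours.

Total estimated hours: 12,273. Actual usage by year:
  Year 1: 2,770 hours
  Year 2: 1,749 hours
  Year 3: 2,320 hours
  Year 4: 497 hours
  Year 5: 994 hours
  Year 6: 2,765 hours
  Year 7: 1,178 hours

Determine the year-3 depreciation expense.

$27,840

Depreciable base = $179,476 − $32,200 = $147,276.
Rate = $147,276 / 12,273 hours = $12 per hour.
Year 1: 2,770 × $12 = $33,240. Book value $146,236.
Year 2: 1,749 × $12 = $20,988. Book value $125,248.
Year 3: 2,320 × $12 = $27,840. Book value $97,408.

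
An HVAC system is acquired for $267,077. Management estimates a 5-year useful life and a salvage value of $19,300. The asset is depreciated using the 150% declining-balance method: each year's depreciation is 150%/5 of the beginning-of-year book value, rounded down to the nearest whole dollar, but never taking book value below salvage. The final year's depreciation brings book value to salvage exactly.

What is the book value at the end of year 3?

Depreciable base = $267,077 − $19,300 = $247,777.
Year 1: ⌊$267,077 × 150%/5⌋ = $80,123. Book value $186,954.
Year 2: ⌊$186,954 × 150%/5⌋ = $56,086. Book value $130,868.
Year 3: ⌊$130,868 × 150%/5⌋ = $39,260. Book value $91,608.

$91,608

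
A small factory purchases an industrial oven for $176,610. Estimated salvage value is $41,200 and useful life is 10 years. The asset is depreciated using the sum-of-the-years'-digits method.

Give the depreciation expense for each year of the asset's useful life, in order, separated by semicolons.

$24,620; $22,158; $19,696; $17,234; $14,772; $12,310; $9,848; $7,386; $4,924; $2,462

Depreciable base = $176,610 − $41,200 = $135,410.
Sum of the years' digits = 10+9+8+7+6+5+4+3+2+1 = 55.
Year 1: $135,410 × 10/55 = $24,620. Book value $151,990.
Year 2: $135,410 × 9/55 = $22,158. Book value $129,832.
Year 3: $135,410 × 8/55 = $19,696. Book value $110,136.
Year 4: $135,410 × 7/55 = $17,234. Book value $92,902.
Year 5: $135,410 × 6/55 = $14,772. Book value $78,130.
Year 6: $135,410 × 5/55 = $12,310. Book value $65,820.
Year 7: $135,410 × 4/55 = $9,848. Book value $55,972.
Year 8: $135,410 × 3/55 = $7,386. Book value $48,586.
Year 9: $135,410 × 2/55 = $4,924. Book value $43,662.
Year 10: $135,410 × 1/55 = $2,462. Book value $41,200.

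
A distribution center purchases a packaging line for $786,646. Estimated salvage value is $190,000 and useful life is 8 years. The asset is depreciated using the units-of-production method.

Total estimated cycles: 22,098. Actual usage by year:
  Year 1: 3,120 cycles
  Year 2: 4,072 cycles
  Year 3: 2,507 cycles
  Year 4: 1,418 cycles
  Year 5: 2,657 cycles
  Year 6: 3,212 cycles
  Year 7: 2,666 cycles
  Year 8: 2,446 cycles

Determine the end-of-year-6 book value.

Depreciable base = $786,646 − $190,000 = $596,646.
Rate = $596,646 / 22,098 cycles = $27 per cycle.
Year 1: 3,120 × $27 = $84,240. Book value $702,406.
Year 2: 4,072 × $27 = $109,944. Book value $592,462.
Year 3: 2,507 × $27 = $67,689. Book value $524,773.
Year 4: 1,418 × $27 = $38,286. Book value $486,487.
Year 5: 2,657 × $27 = $71,739. Book value $414,748.
Year 6: 3,212 × $27 = $86,724. Book value $328,024.

$328,024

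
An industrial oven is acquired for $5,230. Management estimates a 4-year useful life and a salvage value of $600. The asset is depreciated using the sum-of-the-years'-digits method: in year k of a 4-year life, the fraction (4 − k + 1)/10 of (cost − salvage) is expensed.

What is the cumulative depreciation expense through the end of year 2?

Depreciable base = $5,230 − $600 = $4,630.
Sum of the years' digits = 4+3+2+1 = 10.
Year 1: $4,630 × 4/10 = $1,852. Book value $3,378.
Year 2: $4,630 × 3/10 = $1,389. Book value $1,989.
Accumulated through year 2 = $5,230 − $1,989 = $3,241.

$3,241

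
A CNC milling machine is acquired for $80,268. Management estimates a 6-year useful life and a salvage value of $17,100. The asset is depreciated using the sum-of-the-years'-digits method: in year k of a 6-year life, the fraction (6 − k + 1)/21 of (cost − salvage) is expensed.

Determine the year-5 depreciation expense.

$6,016

Depreciable base = $80,268 − $17,100 = $63,168.
Sum of the years' digits = 6+5+4+3+2+1 = 21.
Year 1: $63,168 × 6/21 = $18,048. Book value $62,220.
Year 2: $63,168 × 5/21 = $15,040. Book value $47,180.
Year 3: $63,168 × 4/21 = $12,032. Book value $35,148.
Year 4: $63,168 × 3/21 = $9,024. Book value $26,124.
Year 5: $63,168 × 2/21 = $6,016. Book value $20,108.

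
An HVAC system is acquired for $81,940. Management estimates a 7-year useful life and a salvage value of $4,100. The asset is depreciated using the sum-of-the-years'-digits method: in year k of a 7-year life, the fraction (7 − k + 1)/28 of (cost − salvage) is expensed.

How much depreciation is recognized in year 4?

$11,120

Depreciable base = $81,940 − $4,100 = $77,840.
Sum of the years' digits = 7+6+5+4+3+2+1 = 28.
Year 1: $77,840 × 7/28 = $19,460. Book value $62,480.
Year 2: $77,840 × 6/28 = $16,680. Book value $45,800.
Year 3: $77,840 × 5/28 = $13,900. Book value $31,900.
Year 4: $77,840 × 4/28 = $11,120. Book value $20,780.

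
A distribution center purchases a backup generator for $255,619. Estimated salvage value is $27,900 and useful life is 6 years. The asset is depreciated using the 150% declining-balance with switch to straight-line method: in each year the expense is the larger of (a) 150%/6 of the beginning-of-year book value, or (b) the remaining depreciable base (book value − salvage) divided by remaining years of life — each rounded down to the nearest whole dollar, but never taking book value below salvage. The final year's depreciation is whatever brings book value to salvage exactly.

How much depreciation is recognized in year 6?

Depreciable base = $255,619 − $27,900 = $227,719.
Year 1: DB = ⌊$255,619 × 150%/6⌋ = $63,904; SL = ⌊$227,719/6⌋ = $37,953 → take DB $63,904. Book value $191,715.
Year 2: DB = ⌊$191,715 × 150%/6⌋ = $47,928; SL = ⌊$163,815/5⌋ = $32,763 → take DB $47,928. Book value $143,787.
Year 3: DB = ⌊$143,787 × 150%/6⌋ = $35,946; SL = ⌊$115,887/4⌋ = $28,971 → take DB $35,946. Book value $107,841.
Year 4: DB = ⌊$107,841 × 150%/6⌋ = $26,960; SL = ⌊$79,941/3⌋ = $26,647 → take DB $26,960. Book value $80,881.
Year 5: DB = ⌊$80,881 × 150%/6⌋ = $20,220; SL = ⌊$52,981/2⌋ = $26,490 → take SL $26,490. Book value $54,391.
Year 6 (final): $54,391 − $27,900 = $26,491. Book value $27,900.

$26,491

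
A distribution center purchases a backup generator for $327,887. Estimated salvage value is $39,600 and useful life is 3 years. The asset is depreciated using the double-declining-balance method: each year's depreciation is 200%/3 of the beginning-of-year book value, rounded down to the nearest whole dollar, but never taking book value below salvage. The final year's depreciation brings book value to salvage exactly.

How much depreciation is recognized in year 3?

$0

Depreciable base = $327,887 − $39,600 = $288,287.
Year 1: ⌊$327,887 × 200%/3⌋ = $218,591. Book value $109,296.
Year 2: ⌊$109,296 × 200%/3⌋ = $72,864, capped at $69,696. Book value $39,600.
Year 3 (final): $39,600 − $39,600 = $0. Book value $39,600.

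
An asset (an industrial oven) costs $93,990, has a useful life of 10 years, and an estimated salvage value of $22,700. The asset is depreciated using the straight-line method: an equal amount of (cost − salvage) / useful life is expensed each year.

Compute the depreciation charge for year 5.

$7,129

Depreciable base = $93,990 − $22,700 = $71,290.
Annual expense = $71,290 / 10 = $7,129.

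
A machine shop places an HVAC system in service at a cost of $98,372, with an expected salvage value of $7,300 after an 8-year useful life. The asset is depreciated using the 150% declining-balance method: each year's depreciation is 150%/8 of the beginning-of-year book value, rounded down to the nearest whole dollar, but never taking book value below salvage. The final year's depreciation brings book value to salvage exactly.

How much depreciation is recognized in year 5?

Depreciable base = $98,372 − $7,300 = $91,072.
Year 1: ⌊$98,372 × 150%/8⌋ = $18,444. Book value $79,928.
Year 2: ⌊$79,928 × 150%/8⌋ = $14,986. Book value $64,942.
Year 3: ⌊$64,942 × 150%/8⌋ = $12,176. Book value $52,766.
Year 4: ⌊$52,766 × 150%/8⌋ = $9,893. Book value $42,873.
Year 5: ⌊$42,873 × 150%/8⌋ = $8,038. Book value $34,835.

$8,038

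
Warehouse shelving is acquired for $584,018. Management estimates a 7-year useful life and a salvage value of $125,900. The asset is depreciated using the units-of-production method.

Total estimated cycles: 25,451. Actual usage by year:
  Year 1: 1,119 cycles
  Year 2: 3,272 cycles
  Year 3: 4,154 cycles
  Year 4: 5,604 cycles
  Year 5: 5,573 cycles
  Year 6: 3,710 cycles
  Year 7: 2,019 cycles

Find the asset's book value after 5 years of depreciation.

Depreciable base = $584,018 − $125,900 = $458,118.
Rate = $458,118 / 25,451 cycles = $18 per cycle.
Year 1: 1,119 × $18 = $20,142. Book value $563,876.
Year 2: 3,272 × $18 = $58,896. Book value $504,980.
Year 3: 4,154 × $18 = $74,772. Book value $430,208.
Year 4: 5,604 × $18 = $100,872. Book value $329,336.
Year 5: 5,573 × $18 = $100,314. Book value $229,022.

$229,022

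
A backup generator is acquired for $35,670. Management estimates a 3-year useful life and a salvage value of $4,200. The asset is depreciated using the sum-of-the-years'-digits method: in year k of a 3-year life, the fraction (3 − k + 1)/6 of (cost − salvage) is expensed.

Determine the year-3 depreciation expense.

$5,245

Depreciable base = $35,670 − $4,200 = $31,470.
Sum of the years' digits = 3+2+1 = 6.
Year 1: $31,470 × 3/6 = $15,735. Book value $19,935.
Year 2: $31,470 × 2/6 = $10,490. Book value $9,445.
Year 3: $31,470 × 1/6 = $5,245. Book value $4,200.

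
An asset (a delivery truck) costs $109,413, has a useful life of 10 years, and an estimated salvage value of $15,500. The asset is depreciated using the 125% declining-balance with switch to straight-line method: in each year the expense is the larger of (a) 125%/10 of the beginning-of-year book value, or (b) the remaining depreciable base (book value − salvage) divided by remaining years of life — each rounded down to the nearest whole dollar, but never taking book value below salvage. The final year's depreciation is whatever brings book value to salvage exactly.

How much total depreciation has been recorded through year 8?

Depreciable base = $109,413 − $15,500 = $93,913.
Year 1: DB = ⌊$109,413 × 125%/10⌋ = $13,676; SL = ⌊$93,913/10⌋ = $9,391 → take DB $13,676. Book value $95,737.
Year 2: DB = ⌊$95,737 × 125%/10⌋ = $11,967; SL = ⌊$80,237/9⌋ = $8,915 → take DB $11,967. Book value $83,770.
Year 3: DB = ⌊$83,770 × 125%/10⌋ = $10,471; SL = ⌊$68,270/8⌋ = $8,533 → take DB $10,471. Book value $73,299.
Year 4: DB = ⌊$73,299 × 125%/10⌋ = $9,162; SL = ⌊$57,799/7⌋ = $8,257 → take DB $9,162. Book value $64,137.
Year 5: DB = ⌊$64,137 × 125%/10⌋ = $8,017; SL = ⌊$48,637/6⌋ = $8,106 → take SL $8,106. Book value $56,031.
Year 6: DB = ⌊$56,031 × 125%/10⌋ = $7,003; SL = ⌊$40,531/5⌋ = $8,106 → take SL $8,106. Book value $47,925.
Year 7: DB = ⌊$47,925 × 125%/10⌋ = $5,990; SL = ⌊$32,425/4⌋ = $8,106 → take SL $8,106. Book value $39,819.
Year 8: DB = ⌊$39,819 × 125%/10⌋ = $4,977; SL = ⌊$24,319/3⌋ = $8,106 → take SL $8,106. Book value $31,713.
Accumulated through year 8 = $109,413 − $31,713 = $77,700.

$77,700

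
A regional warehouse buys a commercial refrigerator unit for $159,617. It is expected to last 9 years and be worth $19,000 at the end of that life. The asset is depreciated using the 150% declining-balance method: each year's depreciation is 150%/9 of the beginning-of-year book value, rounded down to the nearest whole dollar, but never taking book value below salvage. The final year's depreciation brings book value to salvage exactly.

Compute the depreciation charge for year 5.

Depreciable base = $159,617 − $19,000 = $140,617.
Year 1: ⌊$159,617 × 150%/9⌋ = $26,602. Book value $133,015.
Year 2: ⌊$133,015 × 150%/9⌋ = $22,169. Book value $110,846.
Year 3: ⌊$110,846 × 150%/9⌋ = $18,474. Book value $92,372.
Year 4: ⌊$92,372 × 150%/9⌋ = $15,395. Book value $76,977.
Year 5: ⌊$76,977 × 150%/9⌋ = $12,829. Book value $64,148.

$12,829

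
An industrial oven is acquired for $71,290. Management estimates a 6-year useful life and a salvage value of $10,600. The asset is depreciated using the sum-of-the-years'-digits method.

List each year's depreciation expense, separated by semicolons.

$17,340; $14,450; $11,560; $8,670; $5,780; $2,890

Depreciable base = $71,290 − $10,600 = $60,690.
Sum of the years' digits = 6+5+4+3+2+1 = 21.
Year 1: $60,690 × 6/21 = $17,340. Book value $53,950.
Year 2: $60,690 × 5/21 = $14,450. Book value $39,500.
Year 3: $60,690 × 4/21 = $11,560. Book value $27,940.
Year 4: $60,690 × 3/21 = $8,670. Book value $19,270.
Year 5: $60,690 × 2/21 = $5,780. Book value $13,490.
Year 6: $60,690 × 1/21 = $2,890. Book value $10,600.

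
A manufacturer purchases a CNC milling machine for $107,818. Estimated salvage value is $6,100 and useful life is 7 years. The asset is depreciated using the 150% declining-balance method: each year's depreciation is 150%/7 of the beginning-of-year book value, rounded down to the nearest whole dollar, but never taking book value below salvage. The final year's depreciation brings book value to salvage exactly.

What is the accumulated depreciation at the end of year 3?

$55,519

Depreciable base = $107,818 − $6,100 = $101,718.
Year 1: ⌊$107,818 × 150%/7⌋ = $23,103. Book value $84,715.
Year 2: ⌊$84,715 × 150%/7⌋ = $18,153. Book value $66,562.
Year 3: ⌊$66,562 × 150%/7⌋ = $14,263. Book value $52,299.
Accumulated through year 3 = $107,818 − $52,299 = $55,519.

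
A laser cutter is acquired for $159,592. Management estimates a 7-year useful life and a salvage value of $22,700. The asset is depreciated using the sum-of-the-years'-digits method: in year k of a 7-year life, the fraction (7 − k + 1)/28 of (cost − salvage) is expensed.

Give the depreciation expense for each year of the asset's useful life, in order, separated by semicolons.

Depreciable base = $159,592 − $22,700 = $136,892.
Sum of the years' digits = 7+6+5+4+3+2+1 = 28.
Year 1: $136,892 × 7/28 = $34,223. Book value $125,369.
Year 2: $136,892 × 6/28 = $29,334. Book value $96,035.
Year 3: $136,892 × 5/28 = $24,445. Book value $71,590.
Year 4: $136,892 × 4/28 = $19,556. Book value $52,034.
Year 5: $136,892 × 3/28 = $14,667. Book value $37,367.
Year 6: $136,892 × 2/28 = $9,778. Book value $27,589.
Year 7: $136,892 × 1/28 = $4,889. Book value $22,700.

$34,223; $29,334; $24,445; $19,556; $14,667; $9,778; $4,889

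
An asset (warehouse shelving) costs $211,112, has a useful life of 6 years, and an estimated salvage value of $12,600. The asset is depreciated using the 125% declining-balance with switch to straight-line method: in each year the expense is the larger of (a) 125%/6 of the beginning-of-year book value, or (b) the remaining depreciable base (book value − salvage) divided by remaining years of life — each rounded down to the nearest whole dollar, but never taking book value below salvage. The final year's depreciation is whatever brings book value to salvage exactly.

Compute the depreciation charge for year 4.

$29,928

Depreciable base = $211,112 − $12,600 = $198,512.
Year 1: DB = ⌊$211,112 × 125%/6⌋ = $43,981; SL = ⌊$198,512/6⌋ = $33,085 → take DB $43,981. Book value $167,131.
Year 2: DB = ⌊$167,131 × 125%/6⌋ = $34,818; SL = ⌊$154,531/5⌋ = $30,906 → take DB $34,818. Book value $132,313.
Year 3: DB = ⌊$132,313 × 125%/6⌋ = $27,565; SL = ⌊$119,713/4⌋ = $29,928 → take SL $29,928. Book value $102,385.
Year 4: DB = ⌊$102,385 × 125%/6⌋ = $21,330; SL = ⌊$89,785/3⌋ = $29,928 → take SL $29,928. Book value $72,457.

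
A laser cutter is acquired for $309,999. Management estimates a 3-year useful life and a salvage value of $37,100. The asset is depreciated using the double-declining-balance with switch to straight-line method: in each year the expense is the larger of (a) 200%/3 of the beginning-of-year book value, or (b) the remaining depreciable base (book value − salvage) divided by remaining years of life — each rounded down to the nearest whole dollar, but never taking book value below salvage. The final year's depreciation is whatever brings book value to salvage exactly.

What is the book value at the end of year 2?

$37,100

Depreciable base = $309,999 − $37,100 = $272,899.
Year 1: DB = ⌊$309,999 × 200%/3⌋ = $206,666; SL = ⌊$272,899/3⌋ = $90,966 → take DB $206,666. Book value $103,333.
Year 2: DB = ⌊$103,333 × 200%/3⌋ = $68,888; SL = ⌊$66,233/2⌋ = $33,116 → take DB $68,888, capped at $66,233. Book value $37,100.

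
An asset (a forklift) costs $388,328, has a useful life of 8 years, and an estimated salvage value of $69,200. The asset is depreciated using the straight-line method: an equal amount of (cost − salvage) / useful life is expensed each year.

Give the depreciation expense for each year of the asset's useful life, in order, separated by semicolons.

Depreciable base = $388,328 − $69,200 = $319,128.
Annual expense = $319,128 / 8 = $39,891.
End of year 1: book value $348,437.
End of year 2: book value $308,546.
End of year 3: book value $268,655.
End of year 4: book value $228,764.
End of year 5: book value $188,873.
End of year 6: book value $148,982.
End of year 7: book value $109,091.
End of year 8: book value $69,200.

$39,891; $39,891; $39,891; $39,891; $39,891; $39,891; $39,891; $39,891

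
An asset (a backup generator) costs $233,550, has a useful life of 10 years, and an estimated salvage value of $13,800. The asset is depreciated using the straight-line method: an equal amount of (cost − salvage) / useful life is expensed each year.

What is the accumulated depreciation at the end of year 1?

$21,975

Depreciable base = $233,550 − $13,800 = $219,750.
Annual expense = $219,750 / 10 = $21,975.
End of year 1: book value $211,575.
Accumulated through year 1 = $233,550 − $211,575 = $21,975.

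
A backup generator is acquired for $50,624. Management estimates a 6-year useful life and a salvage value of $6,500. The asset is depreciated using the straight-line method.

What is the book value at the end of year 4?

$21,208

Depreciable base = $50,624 − $6,500 = $44,124.
Annual expense = $44,124 / 6 = $7,354.
End of year 1: book value $43,270.
End of year 2: book value $35,916.
End of year 3: book value $28,562.
End of year 4: book value $21,208.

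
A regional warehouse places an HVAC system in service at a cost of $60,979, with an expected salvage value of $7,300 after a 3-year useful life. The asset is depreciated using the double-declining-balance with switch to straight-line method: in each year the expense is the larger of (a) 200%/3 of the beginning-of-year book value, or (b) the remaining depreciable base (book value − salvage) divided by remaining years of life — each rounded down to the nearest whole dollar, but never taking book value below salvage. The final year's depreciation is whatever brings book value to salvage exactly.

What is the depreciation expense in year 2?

Depreciable base = $60,979 − $7,300 = $53,679.
Year 1: DB = ⌊$60,979 × 200%/3⌋ = $40,652; SL = ⌊$53,679/3⌋ = $17,893 → take DB $40,652. Book value $20,327.
Year 2: DB = ⌊$20,327 × 200%/3⌋ = $13,551; SL = ⌊$13,027/2⌋ = $6,513 → take DB $13,551, capped at $13,027. Book value $7,300.

$13,027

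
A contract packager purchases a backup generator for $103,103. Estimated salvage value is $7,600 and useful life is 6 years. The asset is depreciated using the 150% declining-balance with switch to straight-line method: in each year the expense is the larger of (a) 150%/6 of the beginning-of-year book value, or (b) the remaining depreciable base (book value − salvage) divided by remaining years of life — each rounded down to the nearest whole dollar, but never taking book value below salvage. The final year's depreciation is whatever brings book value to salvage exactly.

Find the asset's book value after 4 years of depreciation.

Depreciable base = $103,103 − $7,600 = $95,503.
Year 1: DB = ⌊$103,103 × 150%/6⌋ = $25,775; SL = ⌊$95,503/6⌋ = $15,917 → take DB $25,775. Book value $77,328.
Year 2: DB = ⌊$77,328 × 150%/6⌋ = $19,332; SL = ⌊$69,728/5⌋ = $13,945 → take DB $19,332. Book value $57,996.
Year 3: DB = ⌊$57,996 × 150%/6⌋ = $14,499; SL = ⌊$50,396/4⌋ = $12,599 → take DB $14,499. Book value $43,497.
Year 4: DB = ⌊$43,497 × 150%/6⌋ = $10,874; SL = ⌊$35,897/3⌋ = $11,965 → take SL $11,965. Book value $31,532.

$31,532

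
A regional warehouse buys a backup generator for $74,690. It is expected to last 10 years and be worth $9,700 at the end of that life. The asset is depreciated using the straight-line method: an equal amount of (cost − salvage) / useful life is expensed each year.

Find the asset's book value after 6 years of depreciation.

$35,696

Depreciable base = $74,690 − $9,700 = $64,990.
Annual expense = $64,990 / 10 = $6,499.
End of year 1: book value $68,191.
End of year 2: book value $61,692.
End of year 3: book value $55,193.
End of year 4: book value $48,694.
End of year 5: book value $42,195.
End of year 6: book value $35,696.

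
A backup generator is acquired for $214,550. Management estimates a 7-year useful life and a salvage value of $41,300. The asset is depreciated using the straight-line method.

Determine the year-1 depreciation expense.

Depreciable base = $214,550 − $41,300 = $173,250.
Annual expense = $173,250 / 7 = $24,750.

$24,750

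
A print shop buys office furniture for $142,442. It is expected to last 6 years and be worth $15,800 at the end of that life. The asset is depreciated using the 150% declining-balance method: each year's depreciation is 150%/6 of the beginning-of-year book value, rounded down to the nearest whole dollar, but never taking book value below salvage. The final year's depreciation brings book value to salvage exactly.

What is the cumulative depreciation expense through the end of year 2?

Depreciable base = $142,442 − $15,800 = $126,642.
Year 1: ⌊$142,442 × 150%/6⌋ = $35,610. Book value $106,832.
Year 2: ⌊$106,832 × 150%/6⌋ = $26,708. Book value $80,124.
Accumulated through year 2 = $142,442 − $80,124 = $62,318.

$62,318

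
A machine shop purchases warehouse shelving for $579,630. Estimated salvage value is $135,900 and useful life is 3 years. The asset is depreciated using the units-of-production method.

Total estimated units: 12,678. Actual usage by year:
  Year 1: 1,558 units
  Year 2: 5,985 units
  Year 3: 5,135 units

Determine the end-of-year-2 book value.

Depreciable base = $579,630 − $135,900 = $443,730.
Rate = $443,730 / 12,678 units = $35 per unit.
Year 1: 1,558 × $35 = $54,530. Book value $525,100.
Year 2: 5,985 × $35 = $209,475. Book value $315,625.

$315,625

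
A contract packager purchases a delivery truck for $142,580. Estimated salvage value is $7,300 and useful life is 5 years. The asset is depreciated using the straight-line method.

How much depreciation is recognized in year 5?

$27,056

Depreciable base = $142,580 − $7,300 = $135,280.
Annual expense = $135,280 / 5 = $27,056.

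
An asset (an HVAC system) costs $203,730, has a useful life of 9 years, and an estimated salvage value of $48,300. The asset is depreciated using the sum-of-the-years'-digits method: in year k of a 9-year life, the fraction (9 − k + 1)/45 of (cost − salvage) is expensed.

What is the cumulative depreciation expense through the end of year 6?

$134,706

Depreciable base = $203,730 − $48,300 = $155,430.
Sum of the years' digits = 9+8+7+6+5+4+3+2+1 = 45.
Year 1: $155,430 × 9/45 = $31,086. Book value $172,644.
Year 2: $155,430 × 8/45 = $27,632. Book value $145,012.
Year 3: $155,430 × 7/45 = $24,178. Book value $120,834.
Year 4: $155,430 × 6/45 = $20,724. Book value $100,110.
Year 5: $155,430 × 5/45 = $17,270. Book value $82,840.
Year 6: $155,430 × 4/45 = $13,816. Book value $69,024.
Accumulated through year 6 = $203,730 − $69,024 = $134,706.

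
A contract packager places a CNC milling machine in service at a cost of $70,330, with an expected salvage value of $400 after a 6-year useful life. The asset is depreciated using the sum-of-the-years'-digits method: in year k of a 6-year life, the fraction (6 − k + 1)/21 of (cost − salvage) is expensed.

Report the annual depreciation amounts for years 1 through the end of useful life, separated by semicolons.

Depreciable base = $70,330 − $400 = $69,930.
Sum of the years' digits = 6+5+4+3+2+1 = 21.
Year 1: $69,930 × 6/21 = $19,980. Book value $50,350.
Year 2: $69,930 × 5/21 = $16,650. Book value $33,700.
Year 3: $69,930 × 4/21 = $13,320. Book value $20,380.
Year 4: $69,930 × 3/21 = $9,990. Book value $10,390.
Year 5: $69,930 × 2/21 = $6,660. Book value $3,730.
Year 6: $69,930 × 1/21 = $3,330. Book value $400.

$19,980; $16,650; $13,320; $9,990; $6,660; $3,330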